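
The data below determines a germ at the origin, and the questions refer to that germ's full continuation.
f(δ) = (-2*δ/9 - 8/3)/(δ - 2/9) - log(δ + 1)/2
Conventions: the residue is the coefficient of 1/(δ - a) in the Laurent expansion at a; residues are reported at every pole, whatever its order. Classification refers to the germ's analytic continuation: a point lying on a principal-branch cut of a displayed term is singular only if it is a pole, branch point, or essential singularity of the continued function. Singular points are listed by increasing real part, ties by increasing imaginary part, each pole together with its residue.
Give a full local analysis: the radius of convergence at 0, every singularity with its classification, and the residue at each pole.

Radius of convergence at 0: 2/9.
At -1: a logarithmic branch point.
At 2/9: a pole of order 1; residue -220/81.

Denominator factor (δ - 2/9): pole of order 1 at 2/9, modulus 2/9.
Branch term (-1/2)*log(1 - δ/(-1)): its argument vanishes at δ = -1, a logarithmic branch point, modulus 1.
The radius of convergence is the smallest modulus among the singular points: 2/9.
The branch term is analytic at 2/9 and contributes nothing to the residue; only the rational part matters.
At the order-1 pole 2/9 set g(δ) = (δ - (2/9))*(rational part) = -2*δ/9 - 8/3.
Simple pole: residue = g(a) at a = 2/9, which is -220/81.
List the singular points by increasing real part (a conjugate pair: the negative imaginary part first).


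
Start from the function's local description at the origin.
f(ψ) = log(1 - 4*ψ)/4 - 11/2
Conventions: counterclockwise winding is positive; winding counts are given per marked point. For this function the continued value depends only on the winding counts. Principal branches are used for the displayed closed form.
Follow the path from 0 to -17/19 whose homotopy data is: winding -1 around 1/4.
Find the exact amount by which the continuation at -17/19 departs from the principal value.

The rational part is single-valued and drops out of the difference; each branch term changes only by its own monodromy.
(1/4)*log(1 - ψ/(1/4)): each positive loop around 1/4 adds 2*pi*i to the log, so winding -1 contributes (1/4)*(-1)*2*pi*i = -(1/2)*pi*i.
Summing the contributions at ψ = -17/19 gives -(1/2)*pi*i.

Continued minus principal equals -(1/2)*pi*i.


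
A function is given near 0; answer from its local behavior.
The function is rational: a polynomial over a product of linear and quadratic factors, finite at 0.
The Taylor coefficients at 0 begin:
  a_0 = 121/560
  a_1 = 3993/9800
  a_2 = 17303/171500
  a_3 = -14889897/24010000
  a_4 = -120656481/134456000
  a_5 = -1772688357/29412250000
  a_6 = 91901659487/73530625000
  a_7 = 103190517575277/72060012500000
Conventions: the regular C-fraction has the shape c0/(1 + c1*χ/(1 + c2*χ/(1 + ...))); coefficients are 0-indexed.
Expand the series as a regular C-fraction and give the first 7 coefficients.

The regular C-fraction coefficients are [121/560, -66/35, 172/105, -34913/36120, 735735/12010072, 3367287/907738, -244391/52884].

Taylor coefficients (read off): a_0 = 121/560, a_1 = 3993/9800, a_2 = 17303/171500, a_3 = -14889897/24010000, a_4 = -120656481/134456000, a_5 = -1772688357/29412250000, a_6 = 91901659487/73530625000.
c0 = a_0 = 121/560. Peel one level at a time: if S = 1 + c*χ/S' with S'(0) = 1, then c is the χ-coefficient of S and S' = c*χ/(S - 1).
S_1 = c0/f = 1 + (-66/35)*χ + (3784/1225)*χ^2 + ...; c1 = -66/35.
S_2 = c1*χ/(S_1 - 1) = 1 + (172/105)*χ + (34913/22050)*χ^2 + ...; c2 = 172/105.
S_3 = c2*χ/(S_2 - 1) = 1 + (-34913/36120)*χ + (7007/118336)*χ^2 + ...; c3 = -34913/36120.
S_4 = c3*χ/(S_3 - 1) = 1 + (735735/12010072)*χ + (-4431897855/19502681104)*χ^2 + ...; c4 = 735735/12010072.
S_5 = c4*χ/(S_4 - 1) = 1 + (3367287/907738)*χ + (23177/1352)*χ^2 + ...; c5 = 3367287/907738.
S_6 = c5*χ/(S_5 - 1) = 1 + (-244391/52884)*χ + ...; c6 = -244391/52884.


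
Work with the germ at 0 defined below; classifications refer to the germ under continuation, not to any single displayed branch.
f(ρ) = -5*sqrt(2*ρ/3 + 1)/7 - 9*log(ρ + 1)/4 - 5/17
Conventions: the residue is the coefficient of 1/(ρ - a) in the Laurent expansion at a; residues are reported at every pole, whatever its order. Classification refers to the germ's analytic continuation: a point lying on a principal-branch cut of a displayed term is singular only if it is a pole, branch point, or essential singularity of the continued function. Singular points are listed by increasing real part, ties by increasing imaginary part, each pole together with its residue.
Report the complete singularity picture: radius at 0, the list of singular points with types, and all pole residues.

Branch term (-9/4)*log(1 - ρ/(-1)): its argument vanishes at ρ = -1, a logarithmic branch point, modulus 1.
Branch term (-5/7)*sqrt(1 - ρ/(-3/2)): its argument vanishes at ρ = -3/2, a square-root branch point, modulus 3/2.
The radius of convergence is the smallest modulus among the singular points: 1.
List the singular points by increasing real part (a conjugate pair: the negative imaginary part first).

Radius of convergence at 0: 1.
At -3/2: an algebraic (square-root) branch point.
At -1: a logarithmic branch point.


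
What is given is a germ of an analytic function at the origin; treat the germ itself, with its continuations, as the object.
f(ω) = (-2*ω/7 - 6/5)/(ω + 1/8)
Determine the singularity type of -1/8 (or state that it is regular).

The denominator factor ω + 1/8 vanishes at -1/8 and appears to the power 1; the numerator there equals -163/140, nonzero, and no other factor vanishes.
Hence a pole whose order is the multiplicity, 1.

The point is a pole of order 1.


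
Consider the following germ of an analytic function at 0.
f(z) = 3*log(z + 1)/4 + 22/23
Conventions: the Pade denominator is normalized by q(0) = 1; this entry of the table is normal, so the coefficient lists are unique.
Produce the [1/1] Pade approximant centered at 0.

The Pade approximant has numerator coefficients [22/23, 113/92]; denominator coefficients [1, 1/2].

Taylor coefficients needed (expand at 0): a_0 = 22/23, a_1 = 3/4, a_2 = -3/8.
Write the denominator as Q(z) = 1 + q1*z. Requiring Q*f - P = O(z^3) with deg P <= 1 kills the coefficients of z^2..z^2 in Q*f:
  z^2: a_2 + q1*a_1 = 0, i.e. -3/8 + (3/4)*q1 = 0.
Solving this linear system: q1 = 1/2.
The numerator is Q*f truncated at degree 1: P0 = a_0 = 22/23; P1 = a_1 + q1*a_0 = 113/92.


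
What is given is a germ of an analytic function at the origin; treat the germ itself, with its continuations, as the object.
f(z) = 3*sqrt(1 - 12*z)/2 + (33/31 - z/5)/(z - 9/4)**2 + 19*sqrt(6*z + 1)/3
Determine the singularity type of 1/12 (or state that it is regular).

The point is an algebraic (square-root) branch point.

The term (3/2)*sqrt(1 - z/(1/12)) has argument 1 - 1/12/(1/12) = 0 at 1/12: a square-root (algebraic, two-sheeted) branch point; the remaining terms are analytic or single-valued there.


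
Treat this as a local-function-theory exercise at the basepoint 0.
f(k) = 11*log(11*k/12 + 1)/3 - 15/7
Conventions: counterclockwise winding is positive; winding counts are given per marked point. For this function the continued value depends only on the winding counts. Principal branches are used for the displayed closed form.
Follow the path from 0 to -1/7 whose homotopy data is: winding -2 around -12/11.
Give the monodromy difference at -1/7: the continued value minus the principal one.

The rational part is single-valued and drops out of the difference; each branch term changes only by its own monodromy.
(11/3)*log(1 - k/(-12/11)): each positive loop around -12/11 adds 2*pi*i to the log, so winding -2 contributes (11/3)*(-2)*2*pi*i = -(44/3)*pi*i.
Summing the contributions at k = -1/7 gives -(44/3)*pi*i.

Continued minus principal equals -(44/3)*pi*i.


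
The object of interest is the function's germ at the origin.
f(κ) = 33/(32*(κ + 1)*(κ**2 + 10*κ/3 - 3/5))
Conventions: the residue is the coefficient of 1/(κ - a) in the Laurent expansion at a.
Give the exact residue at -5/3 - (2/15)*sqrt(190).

The residue is 45/256 - (45/9728)*sqrt(190).

The factor κ**2 + 10*κ/3 - 3/5 splits as (κ - a)(κ - a') with a = -5/3 - (2/15)*sqrt(190), a' = -5/3 + (2/15)*sqrt(190). At the order-1 pole a set g(κ) = (κ - a)*f(κ) = [33/(32*(κ + 1))] / (κ - a').
Simple pole: residue = g(a) at a = -5/3 - (2/15)*sqrt(190), which is 45/256 - (45/9728)*sqrt(190).


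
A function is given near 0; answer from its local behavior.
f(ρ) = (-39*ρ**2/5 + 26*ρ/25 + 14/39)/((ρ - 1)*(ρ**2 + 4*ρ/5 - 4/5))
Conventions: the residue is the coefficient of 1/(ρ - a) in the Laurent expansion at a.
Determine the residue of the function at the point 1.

The residue is -6241/975.

At the order-1 pole 1 set g(ρ) = (ρ - (1))*f(ρ) = (-39*ρ**2/5 + 26*ρ/25 + 14/39)/(ρ**2 + 4*ρ/5 - 4/5).
Simple pole: residue = g(a) at a = 1, which is -6241/975.


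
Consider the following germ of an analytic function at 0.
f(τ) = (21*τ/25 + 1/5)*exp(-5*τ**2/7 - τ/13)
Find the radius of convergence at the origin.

The factor exp(-5*τ**2/7 - τ/13) is entire and contributes no finite singular point.
The polynomial part has no poles.
No finite singular points: the Taylor series at 0 converges everywhere.

The radius of convergence is infinite.


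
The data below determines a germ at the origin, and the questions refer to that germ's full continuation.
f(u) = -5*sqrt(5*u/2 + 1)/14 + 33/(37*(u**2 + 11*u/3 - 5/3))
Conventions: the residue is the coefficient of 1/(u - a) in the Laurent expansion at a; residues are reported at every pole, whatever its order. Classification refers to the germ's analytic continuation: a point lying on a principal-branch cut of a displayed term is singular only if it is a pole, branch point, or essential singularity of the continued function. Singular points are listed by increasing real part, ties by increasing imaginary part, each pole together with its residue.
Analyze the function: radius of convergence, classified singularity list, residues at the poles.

Denominator factor (u**2 + 11*u/3 - 5/3): discriminant 181/9, real irrational roots -11/6 + (1/6)*sqrt(181) and -11/6 - (1/6)*sqrt(181); poles of order 1, moduli -11/6 + (1/6)*sqrt(181) and 11/6 + (1/6)*sqrt(181).
Branch term (-5/14)*sqrt(1 - u/(-2/5)): its argument vanishes at u = -2/5, a square-root branch point, modulus 2/5.
The radius of convergence is the smallest modulus among the singular points: 2/5.
The branch term is analytic at -11/6 - (1/6)*sqrt(181) and contributes nothing to the residue; only the rational part matters.
The factor u**2 + 11*u/3 - 5/3 splits as (u - a)(u - a') with a = -11/6 - (1/6)*sqrt(181), a' = -11/6 + (1/6)*sqrt(181). At the order-1 pole a set g(u) = (u - a)*(rational part) = [33/37] / (u - a').
Simple pole: residue = g(a) at a = -11/6 - (1/6)*sqrt(181), which is -(99/6697)*sqrt(181).
The branch term is analytic at -11/6 + (1/6)*sqrt(181) and contributes nothing to the residue; only the rational part matters.
The factor u**2 + 11*u/3 - 5/3 splits as (u - a)(u - a') with a = -11/6 + (1/6)*sqrt(181), a' = -11/6 - (1/6)*sqrt(181). At the order-1 pole a set g(u) = (u - a)*(rational part) = [33/37] / (u - a').
Simple pole: residue = g(a) at a = -11/6 + (1/6)*sqrt(181), which is (99/6697)*sqrt(181).
List the singular points by increasing real part (a conjugate pair: the negative imaginary part first).

Radius of convergence at 0: 2/5.
At -11/6 - (1/6)*sqrt(181): a pole of order 1; residue -(99/6697)*sqrt(181).
At -2/5: an algebraic (square-root) branch point.
At -11/6 + (1/6)*sqrt(181): a pole of order 1; residue (99/6697)*sqrt(181).


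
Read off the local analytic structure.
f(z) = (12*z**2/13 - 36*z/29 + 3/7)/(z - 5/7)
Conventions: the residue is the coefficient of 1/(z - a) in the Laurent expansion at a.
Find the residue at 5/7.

The residue is 237/18473.

At the order-1 pole 5/7 set g(z) = (z - (5/7))*f(z) = 12*z**2/13 - 36*z/29 + 3/7.
Simple pole: residue = g(a) at a = 5/7, which is 237/18473.


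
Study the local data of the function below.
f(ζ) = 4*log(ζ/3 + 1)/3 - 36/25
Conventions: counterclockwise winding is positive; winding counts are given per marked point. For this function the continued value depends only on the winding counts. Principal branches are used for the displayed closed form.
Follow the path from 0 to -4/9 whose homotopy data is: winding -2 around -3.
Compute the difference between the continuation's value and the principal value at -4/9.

The rational part is single-valued and drops out of the difference; each branch term changes only by its own monodromy.
(4/3)*log(1 - ζ/(-3)): each positive loop around -3 adds 2*pi*i to the log, so winding -2 contributes (4/3)*(-2)*2*pi*i = -(16/3)*pi*i.
Summing the contributions at ζ = -4/9 gives -(16/3)*pi*i.

Continued minus principal equals -(16/3)*pi*i.


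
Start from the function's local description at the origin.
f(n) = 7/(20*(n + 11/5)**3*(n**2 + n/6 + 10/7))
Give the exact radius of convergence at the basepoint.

The radius of convergence is (1/7)*sqrt(70).

Denominator factor (n**2 + n/6 + 10/7): discriminant -1433/252, complex-conjugate roots (-1/12) + ((1/84)*sqrt(10031))*i and (-1/12) - ((1/84)*sqrt(10031))*i; poles of order 1, moduli (1/7)*sqrt(70) and (1/7)*sqrt(70).
Denominator factor (n + 11/5)^3: pole of order 3 at -11/5, modulus 11/5.
The radius of convergence is the smallest modulus among the singular points: (1/7)*sqrt(70).


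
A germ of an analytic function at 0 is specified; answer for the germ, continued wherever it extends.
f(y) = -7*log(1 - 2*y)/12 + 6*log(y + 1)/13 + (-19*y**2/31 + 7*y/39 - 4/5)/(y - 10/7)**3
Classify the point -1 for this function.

The point is a logarithmic branch point.

The term (6/13)*log(1 - y/(-1)) has argument 1 - -1/(-1) = 0 at -1: a logarithmic (infinitely-sheeted) branch point; the remaining terms are analytic or single-valued there.


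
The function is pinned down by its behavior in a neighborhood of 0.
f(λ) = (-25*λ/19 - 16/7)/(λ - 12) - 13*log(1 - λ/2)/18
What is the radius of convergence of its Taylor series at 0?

Denominator factor (λ - 12): pole of order 1 at 12, modulus 12.
Branch term (-13/18)*log(1 - λ/(2)): its argument vanishes at λ = 2, a logarithmic branch point, modulus 2.
The radius of convergence is the smallest modulus among the singular points: 2.

The radius of convergence is 2.


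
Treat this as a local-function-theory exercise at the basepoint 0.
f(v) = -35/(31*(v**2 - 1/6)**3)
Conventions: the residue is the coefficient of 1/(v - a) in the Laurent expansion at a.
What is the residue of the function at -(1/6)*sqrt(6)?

The residue is (945/124)*sqrt(6).

The factor v**2 - 1/6 splits as (v - a)(v - a') with a = -(1/6)*sqrt(6), a' = (1/6)*sqrt(6). At the order-3 pole a set g(v) = (v - a)^3*f(v) = [-35/31] / (v - a')^3.
Order-3 pole: residue = g''(a)/2; g''(-(1/6)*sqrt(6)) = (945/62)*sqrt(6), so the residue is (945/124)*sqrt(6).


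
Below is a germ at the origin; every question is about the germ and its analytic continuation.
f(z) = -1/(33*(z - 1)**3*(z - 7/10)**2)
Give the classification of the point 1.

The point is a pole of order 3.

The denominator factor z - 1 vanishes at 1 and appears to the power 3; the numerator there equals -1/33, nonzero, and no other factor vanishes.
Hence a pole whose order is the multiplicity, 3.


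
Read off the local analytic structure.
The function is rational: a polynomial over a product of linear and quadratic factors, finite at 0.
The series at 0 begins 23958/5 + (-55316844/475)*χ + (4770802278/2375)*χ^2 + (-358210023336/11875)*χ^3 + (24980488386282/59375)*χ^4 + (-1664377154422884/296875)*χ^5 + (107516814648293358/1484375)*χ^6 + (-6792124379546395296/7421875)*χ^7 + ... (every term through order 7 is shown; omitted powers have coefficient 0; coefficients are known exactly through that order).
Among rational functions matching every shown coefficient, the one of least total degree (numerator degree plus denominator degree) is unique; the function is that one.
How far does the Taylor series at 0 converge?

No rational of total degree below 4 reproduces all 8 coefficients; solving the [1/3] Pade equations on them gives f(χ) = (30*χ/19 + 33/2)/((χ + 1/11)**2*(χ + 5/12)), whose expansion matches every shown term.
Denominator factor (χ + 1/11)^2: pole of order 2 at -1/11, modulus 1/11.
Denominator factor (χ + 5/12): pole of order 1 at -5/12, modulus 5/12.
The radius of convergence is the smallest modulus among the singular points: 1/11.

The radius of convergence is 1/11.


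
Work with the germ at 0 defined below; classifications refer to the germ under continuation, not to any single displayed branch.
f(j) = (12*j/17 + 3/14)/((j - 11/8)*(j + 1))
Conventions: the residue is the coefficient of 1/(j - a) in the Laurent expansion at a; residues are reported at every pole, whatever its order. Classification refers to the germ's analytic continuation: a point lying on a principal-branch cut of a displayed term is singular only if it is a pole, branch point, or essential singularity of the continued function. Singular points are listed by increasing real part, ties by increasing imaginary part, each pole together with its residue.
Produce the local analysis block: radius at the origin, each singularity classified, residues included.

Radius of convergence at 0: 1.
At -1: a pole of order 1; residue 468/2261.
At 11/8: a pole of order 1; residue 1128/2261.

Denominator factor (j + 1): pole of order 1 at -1, modulus 1.
Denominator factor (j - 11/8): pole of order 1 at 11/8, modulus 11/8.
The radius of convergence is the smallest modulus among the singular points: 1.
At the order-1 pole -1 set g(j) = (j - (-1))*f(j) = (12*j/17 + 3/14)/(j - 11/8).
Simple pole: residue = g(a) at a = -1, which is 468/2261.
At the order-1 pole 11/8 set g(j) = (j - (11/8))*f(j) = (12*j/17 + 3/14)/(j + 1).
Simple pole: residue = g(a) at a = 11/8, which is 1128/2261.
List the singular points by increasing real part (a conjugate pair: the negative imaginary part first).


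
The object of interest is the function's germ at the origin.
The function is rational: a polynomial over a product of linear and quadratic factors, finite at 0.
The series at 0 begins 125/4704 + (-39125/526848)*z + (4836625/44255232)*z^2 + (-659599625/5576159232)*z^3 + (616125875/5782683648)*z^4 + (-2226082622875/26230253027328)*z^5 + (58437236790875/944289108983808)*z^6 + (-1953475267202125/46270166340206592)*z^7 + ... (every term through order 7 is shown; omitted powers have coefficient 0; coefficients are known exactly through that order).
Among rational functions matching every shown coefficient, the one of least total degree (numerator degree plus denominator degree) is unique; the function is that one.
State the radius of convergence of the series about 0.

No rational of total degree below 6 reproduces all 8 coefficients; solving the [1/5] Pade equations on them gives f(z) = (2 - 11*z/8)/((z + 7/3)**2*(z + 12/5)**3), whose expansion matches every shown term.
Denominator factor (z + 12/5)^3: pole of order 3 at -12/5, modulus 12/5.
Denominator factor (z + 7/3)^2: pole of order 2 at -7/3, modulus 7/3.
The radius of convergence is the smallest modulus among the singular points: 7/3.

The radius of convergence is 7/3.


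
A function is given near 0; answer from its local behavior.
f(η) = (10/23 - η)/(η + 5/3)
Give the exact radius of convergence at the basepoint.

The radius of convergence is 5/3.

Denominator factor (η + 5/3): pole of order 1 at -5/3, modulus 5/3.
The radius of convergence is the smallest modulus among the singular points: 5/3.


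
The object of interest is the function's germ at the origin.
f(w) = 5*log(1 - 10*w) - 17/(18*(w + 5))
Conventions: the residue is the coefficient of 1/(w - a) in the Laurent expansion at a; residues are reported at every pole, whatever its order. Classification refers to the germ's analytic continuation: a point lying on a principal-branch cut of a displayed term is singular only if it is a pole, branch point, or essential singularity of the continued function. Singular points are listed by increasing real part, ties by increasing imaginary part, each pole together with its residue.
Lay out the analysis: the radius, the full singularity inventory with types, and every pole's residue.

Radius of convergence at 0: 1/10.
At -5: a pole of order 1; residue -17/18.
At 1/10: a logarithmic branch point.

Denominator factor (w + 5): pole of order 1 at -5, modulus 5.
Branch term (5)*log(1 - w/(1/10)): its argument vanishes at w = 1/10, a logarithmic branch point, modulus 1/10.
The radius of convergence is the smallest modulus among the singular points: 1/10.
The branch term is analytic at -5 and contributes nothing to the residue; only the rational part matters.
At the order-1 pole -5 set g(w) = (w - (-5))*(rational part) = -17/18.
Simple pole: residue = g(a) at a = -5, which is -17/18.
List the singular points by increasing real part (a conjugate pair: the negative imaginary part first).


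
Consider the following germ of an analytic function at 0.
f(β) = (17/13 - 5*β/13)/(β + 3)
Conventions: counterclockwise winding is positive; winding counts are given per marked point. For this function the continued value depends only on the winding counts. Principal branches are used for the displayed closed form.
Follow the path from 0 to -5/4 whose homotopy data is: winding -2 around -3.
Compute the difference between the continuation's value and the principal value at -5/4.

The function is rational, hence single-valued: continuing it around any pole returns the same value, so the difference is 0.

Continued minus principal equals 0.


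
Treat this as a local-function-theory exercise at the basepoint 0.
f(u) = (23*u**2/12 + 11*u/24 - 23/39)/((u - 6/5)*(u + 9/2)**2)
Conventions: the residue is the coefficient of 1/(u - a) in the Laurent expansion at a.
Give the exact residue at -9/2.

The residue is 929015/506844.

At the order-2 pole -9/2 set g(u) = (u - (-9/2))^2*f(u) = (23*u**2/12 + 11*u/24 - 23/39)/(u - 6/5).
Order-2 pole: residue = g'(a); g'(-9/2) = 929015/506844, so the residue is 929015/506844.


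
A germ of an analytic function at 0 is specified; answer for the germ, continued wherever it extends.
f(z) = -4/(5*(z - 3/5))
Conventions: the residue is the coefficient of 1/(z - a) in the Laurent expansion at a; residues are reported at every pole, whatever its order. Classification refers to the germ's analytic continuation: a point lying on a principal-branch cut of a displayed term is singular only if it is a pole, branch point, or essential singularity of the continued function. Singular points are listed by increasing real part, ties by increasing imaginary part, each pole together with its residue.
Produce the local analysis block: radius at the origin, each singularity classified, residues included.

Radius of convergence at 0: 3/5.
At 3/5: a pole of order 1; residue -4/5.

Denominator factor (z - 3/5): pole of order 1 at 3/5, modulus 3/5.
The radius of convergence is the smallest modulus among the singular points: 3/5.
At the order-1 pole 3/5 set g(z) = (z - (3/5))*f(z) = -4/5.
Simple pole: residue = g(a) at a = 3/5, which is -4/5.


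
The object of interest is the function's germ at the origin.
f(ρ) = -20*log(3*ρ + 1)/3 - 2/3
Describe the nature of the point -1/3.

The point is a logarithmic branch point.

The term (-20/3)*log(1 - ρ/(-1/3)) has argument 1 - -1/3/(-1/3) = 0 at -1/3: a logarithmic (infinitely-sheeted) branch point; the remaining terms are analytic or single-valued there.


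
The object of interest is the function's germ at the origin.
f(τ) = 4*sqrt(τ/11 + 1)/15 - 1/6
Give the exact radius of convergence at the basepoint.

Branch term (4/15)*sqrt(1 - τ/(-11)): its argument vanishes at τ = -11, a square-root branch point, modulus 11.
The radius of convergence is the smallest modulus among the singular points: 11.

The radius of convergence is 11.


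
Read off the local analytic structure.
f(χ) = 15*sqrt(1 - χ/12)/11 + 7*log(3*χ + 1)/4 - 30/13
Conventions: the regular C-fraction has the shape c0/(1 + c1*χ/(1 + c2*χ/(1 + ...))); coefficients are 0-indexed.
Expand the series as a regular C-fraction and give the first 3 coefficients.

The regular C-fraction coefficients are [-135/143, 5941/1080, -3932969/987120].

Taylor coefficients (expand at 0): a_0 = -135/143, a_1 = 457/88, a_2 = -33269/4224.
c0 = a_0 = -135/143. Peel one level at a time: if S = 1 + c*χ/S' with S'(0) = 1, then c is the χ-coefficient of S and S' = c*χ/(S - 1).
S_1 = c0/f = 1 + (5941/1080)*χ + (51128597/2332800)*χ^2 + ...; c1 = 5941/1080.
S_2 = c1*χ/(S_1 - 1) = 1 + (-3932969/987120)*χ + ...; c2 = -3932969/987120.


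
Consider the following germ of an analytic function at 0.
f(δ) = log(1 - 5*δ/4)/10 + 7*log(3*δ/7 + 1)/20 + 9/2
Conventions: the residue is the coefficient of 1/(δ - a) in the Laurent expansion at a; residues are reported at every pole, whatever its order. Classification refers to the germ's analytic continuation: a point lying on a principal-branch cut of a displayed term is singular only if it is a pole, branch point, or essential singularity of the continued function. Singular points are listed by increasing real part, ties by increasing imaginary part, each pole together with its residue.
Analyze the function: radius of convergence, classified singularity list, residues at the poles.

Branch term (1/10)*log(1 - δ/(4/5)): its argument vanishes at δ = 4/5, a logarithmic branch point, modulus 4/5.
Branch term (7/20)*log(1 - δ/(-7/3)): its argument vanishes at δ = -7/3, a logarithmic branch point, modulus 7/3.
The radius of convergence is the smallest modulus among the singular points: 4/5.
List the singular points by increasing real part (a conjugate pair: the negative imaginary part first).

Radius of convergence at 0: 4/5.
At -7/3: a logarithmic branch point.
At 4/5: a logarithmic branch point.


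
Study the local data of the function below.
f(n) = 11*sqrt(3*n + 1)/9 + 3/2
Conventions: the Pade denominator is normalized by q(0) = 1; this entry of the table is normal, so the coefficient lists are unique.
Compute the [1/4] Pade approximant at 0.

The Pade approximant has numerator coefficients [49/18, 35909697/5944964]; denominator coefficients [1, 4593783/2972482, -3184731/5944964, 2281257/5944964, -26568729/95119424].

Taylor coefficients needed (expand at 0): a_0 = 49/18, a_1 = 11/6, a_2 = -11/8, a_3 = 33/16, a_4 = -495/128, a_5 = 2079/256.
Write the denominator as Q(n) = 1 + q1*n + q2*n^2 + q3*n^3 + q4*n^4. Requiring Q*f - P = O(n^6) with deg P <= 1 kills the coefficients of n^2..n^5 in Q*f:
  n^2: a_2 + q1*a_1 + q2*a_0 = 0, i.e. -11/8 + (11/6)*q1 + (49/18)*q2 = 0.
  n^3: a_3 + q1*a_2 + q2*a_1 + q3*a_0 = 0, i.e. 33/16 + (-11/8)*q1 + (11/6)*q2 + (49/18)*q3 = 0.
  n^4: a_4 + q1*a_3 + q2*a_2 + q3*a_1 + q4*a_0 = 0, i.e. -495/128 + (33/16)*q1 + (-11/8)*q2 + (11/6)*q3 + (49/18)*q4 = 0.
  n^5: a_5 + q1*a_4 + q2*a_3 + q3*a_2 + q4*a_1 = 0, i.e. 2079/256 + (-495/128)*q1 + (33/16)*q2 + (-11/8)*q3 + (11/6)*q4 = 0.
Solving this linear system: q1 = 4593783/2972482, q2 = -3184731/5944964, q3 = 2281257/5944964, q4 = -26568729/95119424.
The numerator is Q*f truncated at degree 1: P0 = a_0 = 49/18; P1 = a_1 + q1*a_0 = 35909697/5944964.


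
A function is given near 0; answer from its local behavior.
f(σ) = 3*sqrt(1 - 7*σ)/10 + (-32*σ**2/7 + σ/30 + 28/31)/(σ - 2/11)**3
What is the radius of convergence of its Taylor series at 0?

The radius of convergence is 1/7.

Denominator factor (σ - 2/11)^3: pole of order 3 at 2/11, modulus 2/11.
Branch term (3/10)*sqrt(1 - σ/(1/7)): its argument vanishes at σ = 1/7, a square-root branch point, modulus 1/7.
The radius of convergence is the smallest modulus among the singular points: 1/7.


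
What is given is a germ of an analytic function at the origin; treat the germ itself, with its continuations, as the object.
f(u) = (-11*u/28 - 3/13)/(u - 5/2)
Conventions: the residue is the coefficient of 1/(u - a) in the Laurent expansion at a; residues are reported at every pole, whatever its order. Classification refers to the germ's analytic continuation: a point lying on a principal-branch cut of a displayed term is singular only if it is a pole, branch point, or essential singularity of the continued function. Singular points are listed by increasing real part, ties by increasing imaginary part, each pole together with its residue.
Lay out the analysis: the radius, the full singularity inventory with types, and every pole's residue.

Radius of convergence at 0: 5/2.
At 5/2: a pole of order 1; residue -883/728.

Denominator factor (u - 5/2): pole of order 1 at 5/2, modulus 5/2.
The radius of convergence is the smallest modulus among the singular points: 5/2.
At the order-1 pole 5/2 set g(u) = (u - (5/2))*f(u) = -11*u/28 - 3/13.
Simple pole: residue = g(a) at a = 5/2, which is -883/728.


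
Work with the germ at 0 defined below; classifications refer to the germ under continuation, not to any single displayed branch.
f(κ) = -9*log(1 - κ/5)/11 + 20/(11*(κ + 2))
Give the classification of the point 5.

The point is a logarithmic branch point.

The term (-9/11)*log(1 - κ/(5)) has argument 1 - 5/(5) = 0 at 5: a logarithmic (infinitely-sheeted) branch point; the remaining terms are analytic or single-valued there.


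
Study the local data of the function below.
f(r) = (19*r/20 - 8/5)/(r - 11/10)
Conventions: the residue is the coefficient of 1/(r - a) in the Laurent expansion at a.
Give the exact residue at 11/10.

The residue is -111/200.

At the order-1 pole 11/10 set g(r) = (r - (11/10))*f(r) = 19*r/20 - 8/5.
Simple pole: residue = g(a) at a = 11/10, which is -111/200.


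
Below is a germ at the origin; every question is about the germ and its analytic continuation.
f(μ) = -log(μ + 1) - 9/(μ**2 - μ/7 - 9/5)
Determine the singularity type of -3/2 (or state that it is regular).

Denominator factors: μ**2 - μ/7 - 9/5 = 93/140 at μ = -3/2 — none vanishes.
Branch term log(1 - μ/(-1)): argument at -3/2 is -1/2, nonzero, so -3/2 is not its branch point (a point on a principal cut is still regular for the continued germ).
So the germ continues analytically to -3/2.

The point is a regular point.


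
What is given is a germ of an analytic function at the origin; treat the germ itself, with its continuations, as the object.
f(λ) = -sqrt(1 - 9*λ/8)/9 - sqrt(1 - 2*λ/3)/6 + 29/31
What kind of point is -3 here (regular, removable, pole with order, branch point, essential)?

The point is a regular point.

There is no denominator, hence no pole anywhere.
Branch term sqrt(1 - λ/(3/2)): argument at -3 is 3, nonzero, so -3 is not its branch point (a point on a principal cut is still regular for the continued germ).
Branch term sqrt(1 - λ/(8/9)): argument at -3 is 35/8, nonzero, so -3 is not its branch point (a point on a principal cut is still regular for the continued germ).
So the germ continues analytically to -3.


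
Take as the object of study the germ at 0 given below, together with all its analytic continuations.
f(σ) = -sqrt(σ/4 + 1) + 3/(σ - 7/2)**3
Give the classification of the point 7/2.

The point is a pole of order 3.

The denominator factor σ - 7/2 vanishes at 7/2 and appears to the power 3; the numerator there equals 3, nonzero, and no other factor vanishes.
The branch terms are analytic at this point.
Hence a pole whose order is the multiplicity, 3.


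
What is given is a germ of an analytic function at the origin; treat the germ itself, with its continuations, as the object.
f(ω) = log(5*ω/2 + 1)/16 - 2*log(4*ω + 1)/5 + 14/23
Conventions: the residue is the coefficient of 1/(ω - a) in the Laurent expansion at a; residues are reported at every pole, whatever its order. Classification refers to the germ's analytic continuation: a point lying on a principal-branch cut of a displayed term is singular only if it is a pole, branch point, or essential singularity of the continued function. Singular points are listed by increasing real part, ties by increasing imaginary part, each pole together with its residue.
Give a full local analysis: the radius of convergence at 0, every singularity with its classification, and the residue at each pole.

Branch term (-2/5)*log(1 - ω/(-1/4)): its argument vanishes at ω = -1/4, a logarithmic branch point, modulus 1/4.
Branch term (1/16)*log(1 - ω/(-2/5)): its argument vanishes at ω = -2/5, a logarithmic branch point, modulus 2/5.
The radius of convergence is the smallest modulus among the singular points: 1/4.
List the singular points by increasing real part (a conjugate pair: the negative imaginary part first).

Radius of convergence at 0: 1/4.
At -2/5: a logarithmic branch point.
At -1/4: a logarithmic branch point.


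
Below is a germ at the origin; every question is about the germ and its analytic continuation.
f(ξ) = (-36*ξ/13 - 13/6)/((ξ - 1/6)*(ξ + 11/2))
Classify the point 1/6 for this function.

The point is a pole of order 1.

The denominator factor ξ - 1/6 vanishes at 1/6 and appears to the power 1; the numerator there equals -205/78, nonzero, and no other factor vanishes.
Hence a pole whose order is the multiplicity, 1.


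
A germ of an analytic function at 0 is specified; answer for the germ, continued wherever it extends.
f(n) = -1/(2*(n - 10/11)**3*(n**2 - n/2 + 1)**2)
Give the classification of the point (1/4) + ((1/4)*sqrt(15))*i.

The point is a pole of order 2.

The denominator factor n**2 - n/2 + 1 vanishes at (1/4) + ((1/4)*sqrt(15))*i and appears to the power 2; the numerator there equals -1/2, nonzero, and no other factor vanishes.
Hence a pole whose order is the multiplicity, 2.


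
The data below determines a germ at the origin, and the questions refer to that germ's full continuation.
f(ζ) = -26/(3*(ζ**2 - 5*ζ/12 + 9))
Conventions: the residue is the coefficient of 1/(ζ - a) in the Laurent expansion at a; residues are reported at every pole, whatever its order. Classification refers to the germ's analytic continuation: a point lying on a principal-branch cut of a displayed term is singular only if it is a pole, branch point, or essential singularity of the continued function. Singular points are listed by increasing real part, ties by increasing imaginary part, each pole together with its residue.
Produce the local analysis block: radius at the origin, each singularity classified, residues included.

Denominator factor (ζ**2 - 5*ζ/12 + 9): discriminant -5159/144, complex-conjugate roots (5/24) + ((1/24)*sqrt(5159))*i and (5/24) - ((1/24)*sqrt(5159))*i; poles of order 1, moduli 3 and 3.
The radius of convergence is the smallest modulus among the singular points: 3.
The factor ζ**2 - 5*ζ/12 + 9 splits as (ζ - a)(ζ - a') with a = (5/24) - ((1/24)*sqrt(5159))*i, a' = (5/24) + ((1/24)*sqrt(5159))*i. At the order-1 pole a set g(ζ) = (ζ - a)*f(ζ) = [-26/3] / (ζ - a').
Simple pole: residue = g(a) at a = (5/24) - ((1/24)*sqrt(5159))*i, which is -((104/5159)*sqrt(5159))*i.
The factor ζ**2 - 5*ζ/12 + 9 splits as (ζ - a)(ζ - a') with a = (5/24) + ((1/24)*sqrt(5159))*i, a' = (5/24) - ((1/24)*sqrt(5159))*i. At the order-1 pole a set g(ζ) = (ζ - a)*f(ζ) = [-26/3] / (ζ - a').
Simple pole: residue = g(a) at a = (5/24) + ((1/24)*sqrt(5159))*i, which is ((104/5159)*sqrt(5159))*i.
List the singular points by increasing real part (a conjugate pair: the negative imaginary part first).

Radius of convergence at 0: 3.
At (5/24) - ((1/24)*sqrt(5159))*i: a pole of order 1; residue -((104/5159)*sqrt(5159))*i.
At (5/24) + ((1/24)*sqrt(5159))*i: a pole of order 1; residue ((104/5159)*sqrt(5159))*i.


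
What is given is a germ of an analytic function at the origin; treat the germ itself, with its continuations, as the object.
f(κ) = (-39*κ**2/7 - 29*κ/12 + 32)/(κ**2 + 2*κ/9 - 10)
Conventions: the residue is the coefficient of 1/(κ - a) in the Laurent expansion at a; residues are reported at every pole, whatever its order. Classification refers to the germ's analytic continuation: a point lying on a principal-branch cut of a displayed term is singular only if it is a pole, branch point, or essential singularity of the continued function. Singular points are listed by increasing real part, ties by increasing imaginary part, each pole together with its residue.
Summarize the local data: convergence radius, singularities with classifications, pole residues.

Denominator factor (κ**2 + 2*κ/9 - 10): discriminant 3244/81, real irrational roots -1/9 + (1/9)*sqrt(811) and -1/9 - (1/9)*sqrt(811); poles of order 1, moduli -1/9 + (1/9)*sqrt(811) and 1/9 + (1/9)*sqrt(811).
The radius of convergence is the smallest modulus among the singular points: -1/9 + (1/9)*sqrt(811).
The factor κ**2 + 2*κ/9 - 10 splits as (κ - a)(κ - a') with a = -1/9 - (1/9)*sqrt(811), a' = -1/9 + (1/9)*sqrt(811). At the order-1 pole a set g(κ) = (κ - a)*f(κ) = [-39*κ**2/7 - 29*κ/12 + 32] / (κ - a').
Simple pole: residue = g(a) at a = -1/9 - (1/9)*sqrt(811), which is -33/56 + (849/6488)*sqrt(811).
The factor κ**2 + 2*κ/9 - 10 splits as (κ - a)(κ - a') with a = -1/9 + (1/9)*sqrt(811), a' = -1/9 - (1/9)*sqrt(811). At the order-1 pole a set g(κ) = (κ - a)*f(κ) = [-39*κ**2/7 - 29*κ/12 + 32] / (κ - a').
Simple pole: residue = g(a) at a = -1/9 + (1/9)*sqrt(811), which is -33/56 - (849/6488)*sqrt(811).
List the singular points by increasing real part (a conjugate pair: the negative imaginary part first).

Radius of convergence at 0: -1/9 + (1/9)*sqrt(811).
At -1/9 - (1/9)*sqrt(811): a pole of order 1; residue -33/56 + (849/6488)*sqrt(811).
At -1/9 + (1/9)*sqrt(811): a pole of order 1; residue -33/56 - (849/6488)*sqrt(811).


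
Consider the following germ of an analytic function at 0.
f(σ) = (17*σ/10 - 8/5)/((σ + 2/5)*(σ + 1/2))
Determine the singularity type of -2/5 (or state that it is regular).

The point is a pole of order 1.

The denominator factor σ + 2/5 vanishes at -2/5 and appears to the power 1; the numerator there equals -57/25, nonzero, and no other factor vanishes.
Hence a pole whose order is the multiplicity, 1.


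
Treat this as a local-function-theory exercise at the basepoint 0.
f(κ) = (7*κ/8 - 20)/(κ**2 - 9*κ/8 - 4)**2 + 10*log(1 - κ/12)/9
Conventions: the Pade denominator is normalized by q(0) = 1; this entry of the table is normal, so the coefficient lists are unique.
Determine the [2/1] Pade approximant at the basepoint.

The Pade approximant has numerator coefficients [-5/4, -7605023/34264188, -9554651903/19736172288]; denominator coefficients [1, 64849585/91371168].

Taylor coefficients needed (expand at 0): a_0 = -5/4, a_1 = 2299/3456, a_2 = -317261/331776, a_3 = 64849585/95551488.
Write the denominator as Q(κ) = 1 + q1*κ. Requiring Q*f - P = O(κ^4) with deg P <= 2 kills the coefficients of κ^3..κ^3 in Q*f:
  κ^3: a_3 + q1*a_2 = 0, i.e. 64849585/95551488 + (-317261/331776)*q1 = 0.
Solving this linear system: q1 = 64849585/91371168.
The numerator is Q*f truncated at degree 2: P0 = a_0 = -5/4; P1 = a_1 + q1*a_0 = -7605023/34264188; P2 = a_2 + q1*a_1 = -9554651903/19736172288.


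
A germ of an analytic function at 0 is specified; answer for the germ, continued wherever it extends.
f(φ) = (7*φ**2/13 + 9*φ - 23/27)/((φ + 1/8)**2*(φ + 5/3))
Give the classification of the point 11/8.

Denominator factors: φ + 5/3 = 73/24 at φ = 11/8; φ + 1/8 = 3/2 at φ = 11/8 — none vanishes.
So the germ continues analytically to 11/8.

The point is a regular point.


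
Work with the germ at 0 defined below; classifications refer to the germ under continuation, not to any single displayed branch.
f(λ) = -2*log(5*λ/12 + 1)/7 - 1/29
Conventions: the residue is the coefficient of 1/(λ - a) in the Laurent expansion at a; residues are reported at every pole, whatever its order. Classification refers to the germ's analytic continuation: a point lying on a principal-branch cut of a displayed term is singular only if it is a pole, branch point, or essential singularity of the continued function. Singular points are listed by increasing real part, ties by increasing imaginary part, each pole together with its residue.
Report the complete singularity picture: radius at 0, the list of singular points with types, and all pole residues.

Radius of convergence at 0: 12/5.
At -12/5: a logarithmic branch point.

Branch term (-2/7)*log(1 - λ/(-12/5)): its argument vanishes at λ = -12/5, a logarithmic branch point, modulus 12/5.
The radius of convergence is the smallest modulus among the singular points: 12/5.
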